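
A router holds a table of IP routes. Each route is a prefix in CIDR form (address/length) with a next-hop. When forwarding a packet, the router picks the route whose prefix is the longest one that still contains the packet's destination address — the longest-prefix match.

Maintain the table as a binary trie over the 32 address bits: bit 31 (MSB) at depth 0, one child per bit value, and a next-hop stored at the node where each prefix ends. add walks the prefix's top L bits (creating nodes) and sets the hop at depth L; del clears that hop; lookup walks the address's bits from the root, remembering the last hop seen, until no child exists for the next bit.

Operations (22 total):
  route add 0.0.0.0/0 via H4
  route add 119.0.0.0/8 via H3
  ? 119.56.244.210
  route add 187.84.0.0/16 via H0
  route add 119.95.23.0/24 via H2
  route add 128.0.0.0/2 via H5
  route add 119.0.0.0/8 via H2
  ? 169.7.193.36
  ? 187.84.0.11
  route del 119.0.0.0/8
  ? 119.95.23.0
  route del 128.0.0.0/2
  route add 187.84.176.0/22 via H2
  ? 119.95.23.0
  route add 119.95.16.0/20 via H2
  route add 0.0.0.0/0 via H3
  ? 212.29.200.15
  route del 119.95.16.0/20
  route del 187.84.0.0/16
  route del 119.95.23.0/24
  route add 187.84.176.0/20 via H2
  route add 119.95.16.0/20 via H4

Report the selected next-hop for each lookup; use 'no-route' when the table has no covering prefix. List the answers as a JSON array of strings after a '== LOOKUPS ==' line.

Apply in order:
  add 0.0.0.0/0 -> H4 at depth 0
  add 119.0.0.0/8 -> H3 at depth 8
  lookup 119.56.244.210: bits 01110111 walk d0:H4→d1:-→d2:-→d3:-→d4:-→d5:-→d6:-→d7:-→d8:H3 -> H3
  add 187.84.0.0/16 -> H0 at depth 16
  add 119.95.23.0/24 -> H2 at depth 24
  add 128.0.0.0/2 -> H5 at depth 2
  add 119.0.0.0/8 -> H2 at depth 8
  lookup 169.7.193.36: bits 101 walk d0:H4→d1:-→d2:H5→d3:- -> H5
  lookup 187.84.0.11: bits 1011101101010100 walk d0:H4→d1:-→d2:H5→d3:-→d4:-→d5:-→d6:-→d7:-→d8:-→d9:-→d10:-→d11:-→d12:-→d13:-→d14:-→d15:-→d16:H0 -> H0
  del 119.0.0.0/8 (clear depth 8)
  lookup 119.95.23.0: bits 011101110101111100010111 walk d0:H4→d1:-→d2:-→d3:-→d4:-→d5:-→d6:-→d7:-→d8:-→d9:-→d10:-→d11:-→d12:-→d13:-→d14:-→d15:-→d16:-→d17:-→d18:-→d19:-→d20:-→d21:-→d22:-→d23:-→d24:H2 -> H2
  del 128.0.0.0/2 (clear depth 2)
  add 187.84.176.0/22 -> H2 at depth 22
  lookup 119.95.23.0: bits 011101110101111100010111 walk d0:H4→d1:-→d2:-→d3:-→d4:-→d5:-→d6:-→d7:-→d8:-→d9:-→d10:-→d11:-→d12:-→d13:-→d14:-→d15:-→d16:-→d17:-→d18:-→d19:-→d20:-→d21:-→d22:-→d23:-→d24:H2 -> H2
  add 119.95.16.0/20 -> H2 at depth 20
  add 0.0.0.0/0 -> H3 at depth 0
  lookup 212.29.200.15: bits 1 walk d0:H3→d1:- -> H3
  del 119.95.16.0/20 (clear depth 20)
  del 187.84.0.0/16 (clear depth 16)
  del 119.95.23.0/24 (clear depth 24)
  add 187.84.176.0/20 -> H2 at depth 20
  add 119.95.16.0/20 -> H4 at depth 20

== LOOKUPS ==
["H3","H5","H0","H2","H2","H3"]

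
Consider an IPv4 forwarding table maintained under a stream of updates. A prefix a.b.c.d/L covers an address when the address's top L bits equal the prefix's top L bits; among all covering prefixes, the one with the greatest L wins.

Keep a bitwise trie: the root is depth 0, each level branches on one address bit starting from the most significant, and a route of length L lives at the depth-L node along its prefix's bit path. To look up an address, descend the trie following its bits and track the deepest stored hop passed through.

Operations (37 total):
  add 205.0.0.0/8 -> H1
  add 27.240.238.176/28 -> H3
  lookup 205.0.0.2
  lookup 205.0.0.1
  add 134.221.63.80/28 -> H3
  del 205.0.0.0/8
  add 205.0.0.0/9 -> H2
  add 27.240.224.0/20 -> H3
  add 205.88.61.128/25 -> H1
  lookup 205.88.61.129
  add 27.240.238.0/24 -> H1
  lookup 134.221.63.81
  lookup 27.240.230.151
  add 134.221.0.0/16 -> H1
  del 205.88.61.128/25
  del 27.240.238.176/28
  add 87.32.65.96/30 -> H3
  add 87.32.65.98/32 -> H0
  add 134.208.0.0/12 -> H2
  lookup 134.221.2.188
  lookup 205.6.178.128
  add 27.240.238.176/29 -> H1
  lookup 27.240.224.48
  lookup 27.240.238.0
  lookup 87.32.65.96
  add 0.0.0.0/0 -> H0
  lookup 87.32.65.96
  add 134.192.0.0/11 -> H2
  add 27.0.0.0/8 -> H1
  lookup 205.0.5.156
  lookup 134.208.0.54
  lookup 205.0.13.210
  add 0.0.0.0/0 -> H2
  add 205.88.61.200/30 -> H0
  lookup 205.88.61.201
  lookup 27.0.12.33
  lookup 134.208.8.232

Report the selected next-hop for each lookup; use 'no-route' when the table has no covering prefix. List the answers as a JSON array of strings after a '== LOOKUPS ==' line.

Trace:
  add 205.0.0.0/8 -> H1 at depth 8
  add 27.240.238.176/28 -> H3 at depth 28
  ? 205.0.0.2  path d0:-→d1:-→d2:-→d3:-→d4:-→d5:-→d6:-→d7:-→d8:H1  best=H1
  ? 205.0.0.1  path d0:-→d1:-→d2:-→d3:-→d4:-→d5:-→d6:-→d7:-→d8:H1  best=H1
  add 134.221.63.80/28 -> H3 at depth 28
  del 205.0.0.0/8 (clear depth 8)
  add 205.0.0.0/9 -> H2 at depth 9
  add 27.240.224.0/20 -> H3 at depth 20
  add 205.88.61.128/25 -> H1 at depth 25
  ? 205.88.61.129  path d0:-→d1:-→d2:-→d3:-→d4:-→d5:-→d6:-→d7:-→d8:-→d9:H2→d10:-→d11:-→d12:-→d13:-→d14:-→d15:-→d16:-→d17:-→d18:-→d19:-→d20:-→d21:-→d22:-→d23:-→d24:-→d25:H1  best=H1
  add 27.240.238.0/24 -> H1 at depth 24
  ? 134.221.63.81  path d0:-→d1:-→d2:-→d3:-→d4:-→d5:-→d6:-→d7:-→d8:-→d9:-→d10:-→d11:-→d12:-→d13:-→d14:-→d15:-→d16:-→d17:-→d18:-→d19:-→d20:-→d21:-→d22:-→d23:-→d24:-→d25:-→d26:-→d27:-→d28:H3  best=H3
  ? 27.240.230.151  path d0:-→d1:-→d2:-→d3:-→d4:-→d5:-→d6:-→d7:-→d8:-→d9:-→d10:-→d11:-→d12:-→d13:-→d14:-→d15:-→d16:-→d17:-→d18:-→d19:-→d20:H3  best=H3
  add 134.221.0.0/16 -> H1 at depth 16
  del 205.88.61.128/25 (clear depth 25)
  del 27.240.238.176/28 (clear depth 28)
  add 87.32.65.96/30 -> H3 at depth 30
  add 87.32.65.98/32 -> H0 at depth 32
  add 134.208.0.0/12 -> H2 at depth 12
  ? 134.221.2.188  path d0:-→d1:-→d2:-→d3:-→d4:-→d5:-→d6:-→d7:-→d8:-→d9:-→d10:-→d11:-→d12:H2→d13:-→d14:-→d15:-→d16:H1→d17:-→d18:-  best=H1
  ? 205.6.178.128  path d0:-→d1:-→d2:-→d3:-→d4:-→d5:-→d6:-→d7:-→d8:-→d9:H2  best=H2
  add 27.240.238.176/29 -> H1 at depth 29
  ? 27.240.224.48  path d0:-→d1:-→d2:-→d3:-→d4:-→d5:-→d6:-→d7:-→d8:-→d9:-→d10:-→d11:-→d12:-→d13:-→d14:-→d15:-→d16:-→d17:-→d18:-→d19:-→d20:H3  best=H3
  ? 27.240.238.0  path d0:-→d1:-→d2:-→d3:-→d4:-→d5:-→d6:-→d7:-→d8:-→d9:-→d10:-→d11:-→d12:-→d13:-→d14:-→d15:-→d16:-→d17:-→d18:-→d19:-→d20:H3→d21:-→d22:-→d23:-→d24:H1  best=H1
  ? 87.32.65.96  path d0:-→d1:-→d2:-→d3:-→d4:-→d5:-→d6:-→d7:-→d8:-→d9:-→d10:-→d11:-→d12:-→d13:-→d14:-→d15:-→d16:-→d17:-→d18:-→d19:-→d20:-→d21:-→d22:-→d23:-→d24:-→d25:-→d26:-→d27:-→d28:-→d29:-→d30:H3  best=H3
  add 0.0.0.0/0 -> H0 at depth 0
  ? 87.32.65.96  path d0:H0→d1:-→d2:-→d3:-→d4:-→d5:-→d6:-→d7:-→d8:-→d9:-→d10:-→d11:-→d12:-→d13:-→d14:-→d15:-→d16:-→d17:-→d18:-→d19:-→d20:-→d21:-→d22:-→d23:-→d24:-→d25:-→d26:-→d27:-→d28:-→d29:-→d30:H3  best=H3
  add 134.192.0.0/11 -> H2 at depth 11
  add 27.0.0.0/8 -> H1 at depth 8
  ? 205.0.5.156  path d0:H0→d1:-→d2:-→d3:-→d4:-→d5:-→d6:-→d7:-→d8:-→d9:H2  best=H2
  ? 134.208.0.54  path d0:H0→d1:-→d2:-→d3:-→d4:-→d5:-→d6:-→d7:-→d8:-→d9:-→d10:-→d11:H2→d12:H2  best=H2
  ? 205.0.13.210  path d0:H0→d1:-→d2:-→d3:-→d4:-→d5:-→d6:-→d7:-→d8:-→d9:H2  best=H2
  add 0.0.0.0/0 -> H2 at depth 0
  add 205.88.61.200/30 -> H0 at depth 30
  ? 205.88.61.201  path d0:H2→d1:-→d2:-→d3:-→d4:-→d5:-→d6:-→d7:-→d8:-→d9:H2→d10:-→d11:-→d12:-→d13:-→d14:-→d15:-→d16:-→d17:-→d18:-→d19:-→d20:-→d21:-→d22:-→d23:-→d24:-→d25:-→d26:-→d27:-→d28:-→d29:-→d30:H0  best=H0
  ? 27.0.12.33  path d0:H2→d1:-→d2:-→d3:-→d4:-→d5:-→d6:-→d7:-→d8:H1  best=H1
  ? 134.208.8.232  path d0:H2→d1:-→d2:-→d3:-→d4:-→d5:-→d6:-→d7:-→d8:-→d9:-→d10:-→d11:H2→d12:H2  best=H2

== LOOKUPS ==
["H1","H1","H1","H3","H3","H1","H2","H3","H1","H3","H3","H2","H2","H2","H0","H1","H2"]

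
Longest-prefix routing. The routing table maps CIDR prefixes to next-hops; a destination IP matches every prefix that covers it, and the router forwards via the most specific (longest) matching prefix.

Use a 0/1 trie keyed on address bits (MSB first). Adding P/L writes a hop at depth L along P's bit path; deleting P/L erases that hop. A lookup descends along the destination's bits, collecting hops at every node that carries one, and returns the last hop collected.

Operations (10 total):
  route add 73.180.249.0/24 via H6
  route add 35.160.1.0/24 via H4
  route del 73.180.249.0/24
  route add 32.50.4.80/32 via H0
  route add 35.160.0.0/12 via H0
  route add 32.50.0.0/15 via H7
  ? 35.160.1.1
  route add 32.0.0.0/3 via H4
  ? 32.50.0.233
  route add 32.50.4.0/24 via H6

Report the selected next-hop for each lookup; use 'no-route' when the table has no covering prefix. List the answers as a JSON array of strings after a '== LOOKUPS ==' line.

Process each operation:
  + 73.180.249.0/24 (H6) depth=24
  + 35.160.1.0/24 (H4) depth=24
  - 73.180.249.0/24 clear@24
  + 32.50.4.80/32 (H0) depth=32
  + 35.160.0.0/12 (H0) depth=12
  + 32.50.0.0/15 (H7) depth=15
  Q 35.160.1.1: descend 001000111010000000000001 ; hops seen [H0,H4] ; pick H4
  + 32.0.0.0/3 (H4) depth=3
  Q 32.50.0.233: descend 001000000011001000000 ; hops seen [H4,H7] ; pick H7
  + 32.50.4.0/24 (H6) depth=24

== LOOKUPS ==
["H4","H7"]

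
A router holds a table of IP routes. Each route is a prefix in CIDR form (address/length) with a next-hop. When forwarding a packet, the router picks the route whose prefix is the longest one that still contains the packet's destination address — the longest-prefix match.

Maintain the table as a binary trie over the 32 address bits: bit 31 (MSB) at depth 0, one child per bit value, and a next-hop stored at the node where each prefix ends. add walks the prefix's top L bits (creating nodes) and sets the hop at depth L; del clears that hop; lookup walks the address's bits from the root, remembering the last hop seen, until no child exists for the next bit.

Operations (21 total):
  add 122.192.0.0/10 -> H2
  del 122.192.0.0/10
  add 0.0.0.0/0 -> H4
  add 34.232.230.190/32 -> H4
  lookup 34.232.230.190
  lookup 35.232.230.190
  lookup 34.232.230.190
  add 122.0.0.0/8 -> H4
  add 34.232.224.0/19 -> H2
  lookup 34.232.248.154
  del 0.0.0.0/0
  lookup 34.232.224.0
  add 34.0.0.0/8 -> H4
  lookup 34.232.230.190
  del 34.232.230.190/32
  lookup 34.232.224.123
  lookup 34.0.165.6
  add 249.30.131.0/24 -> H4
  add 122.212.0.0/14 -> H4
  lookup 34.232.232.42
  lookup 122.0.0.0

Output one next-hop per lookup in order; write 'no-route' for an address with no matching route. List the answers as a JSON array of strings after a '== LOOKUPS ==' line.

Trace:
  + 122.192.0.0/10 (H2) depth=10
  del 122.192.0.0/10 (clear depth 10)
  + 0.0.0.0/0 (H4) depth=0
  + 34.232.230.190/32 (H4) depth=32
  lookup 34.232.230.190: bits 00100010111010001110011010111110 walk d0:H4→d1:-→d2:-→d3:-→d4:-→d5:-→d6:-→d7:-→d8:-→d9:-→d10:-→d11:-→d12:-→d13:-→d14:-→d15:-→d16:-→d17:-→d18:-→d19:-→d20:-→d21:-→d22:-→d23:-→d24:-→d25:-→d26:-→d27:-→d28:-→d29:-→d30:-→d31:-→d32:H4 -> H4
  lookup 35.232.230.190: bits 0010001 walk d0:H4→d1:-→d2:-→d3:-→d4:-→d5:-→d6:-→d7:- -> H4
  lookup 34.232.230.190: bits 00100010111010001110011010111110 walk d0:H4→d1:-→d2:-→d3:-→d4:-→d5:-→d6:-→d7:-→d8:-→d9:-→d10:-→d11:-→d12:-→d13:-→d14:-→d15:-→d16:-→d17:-→d18:-→d19:-→d20:-→d21:-→d22:-→d23:-→d24:-→d25:-→d26:-→d27:-→d28:-→d29:-→d30:-→d31:-→d32:H4 -> H4
  + 122.0.0.0/8 (H4) depth=8
  + 34.232.224.0/19 (H2) depth=19
  lookup 34.232.248.154: bits 0010001011101000111 walk d0:H4→d1:-→d2:-→d3:-→d4:-→d5:-→d6:-→d7:-→d8:-→d9:-→d10:-→d11:-→d12:-→d13:-→d14:-→d15:-→d16:-→d17:-→d18:-→d19:H2 -> H2
  del 0.0.0.0/0 (clear depth 0)
  lookup 34.232.224.0: bits 001000101110100011100 walk d0:-→d1:-→d2:-→d3:-→d4:-→d5:-→d6:-→d7:-→d8:-→d9:-→d10:-→d11:-→d12:-→d13:-→d14:-→d15:-→d16:-→d17:-→d18:-→d19:H2→d20:-→d21:- -> H2
  + 34.0.0.0/8 (H4) depth=8
  lookup 34.232.230.190: bits 00100010111010001110011010111110 walk d0:-→d1:-→d2:-→d3:-→d4:-→d5:-→d6:-→d7:-→d8:H4→d9:-→d10:-→d11:-→d12:-→d13:-→d14:-→d15:-→d16:-→d17:-→d18:-→d19:H2→d20:-→d21:-→d22:-→d23:-→d24:-→d25:-→d26:-→d27:-→d28:-→d29:-→d30:-→d31:-→d32:H4 -> H4
  del 34.232.230.190/32 (clear depth 32)
  lookup 34.232.224.123: bits 001000101110100011100 walk d0:-→d1:-→d2:-→d3:-→d4:-→d5:-→d6:-→d7:-→d8:H4→d9:-→d10:-→d11:-→d12:-→d13:-→d14:-→d15:-→d16:-→d17:-→d18:-→d19:H2→d20:-→d21:- -> H2
  lookup 34.0.165.6: bits 00100010 walk d0:-→d1:-→d2:-→d3:-→d4:-→d5:-→d6:-→d7:-→d8:H4 -> H4
  + 249.30.131.0/24 (H4) depth=24
  + 122.212.0.0/14 (H4) depth=14
  lookup 34.232.232.42: bits 00100010111010001110 walk d0:-→d1:-→d2:-→d3:-→d4:-→d5:-→d6:-→d7:-→d8:H4→d9:-→d10:-→d11:-→d12:-→d13:-→d14:-→d15:-→d16:-→d17:-→d18:-→d19:H2→d20:- -> H2
  lookup 122.0.0.0: bits 01111010 walk d0:-→d1:-→d2:-→d3:-→d4:-→d5:-→d6:-→d7:-→d8:H4 -> H4

== LOOKUPS ==
["H4","H4","H4","H2","H2","H4","H2","H4","H2","H4"]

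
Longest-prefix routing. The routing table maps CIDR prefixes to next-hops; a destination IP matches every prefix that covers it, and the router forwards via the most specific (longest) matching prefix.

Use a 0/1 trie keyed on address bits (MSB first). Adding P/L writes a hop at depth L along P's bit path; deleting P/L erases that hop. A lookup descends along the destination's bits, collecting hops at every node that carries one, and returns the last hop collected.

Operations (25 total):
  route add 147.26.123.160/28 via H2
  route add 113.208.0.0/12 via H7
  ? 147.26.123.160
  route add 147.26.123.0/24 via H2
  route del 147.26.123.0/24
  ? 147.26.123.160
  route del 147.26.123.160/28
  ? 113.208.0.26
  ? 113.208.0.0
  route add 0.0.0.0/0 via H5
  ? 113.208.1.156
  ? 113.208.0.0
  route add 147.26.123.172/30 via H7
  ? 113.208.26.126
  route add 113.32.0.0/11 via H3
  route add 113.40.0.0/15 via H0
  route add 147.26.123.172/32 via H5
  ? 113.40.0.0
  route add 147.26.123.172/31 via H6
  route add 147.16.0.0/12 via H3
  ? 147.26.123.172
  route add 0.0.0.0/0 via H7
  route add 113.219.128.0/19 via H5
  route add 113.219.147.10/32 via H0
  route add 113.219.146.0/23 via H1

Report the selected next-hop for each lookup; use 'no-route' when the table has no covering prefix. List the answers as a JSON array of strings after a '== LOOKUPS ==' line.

Apply in order:
  add 147.26.123.160/28 -> H2 at depth 28
  add 113.208.0.0/12 -> H7 at depth 12
  lookup 147.26.123.160: bits 1001001100011010011110111010 walk d0:-→d1:-→d2:-→d3:-→d4:-→d5:-→d6:-→d7:-→d8:-→d9:-→d10:-→d11:-→d12:-→d13:-→d14:-→d15:-→d16:-→d17:-→d18:-→d19:-→d20:-→d21:-→d22:-→d23:-→d24:-→d25:-→d26:-→d27:-→d28:H2 -> H2
  add 147.26.123.0/24 -> H2 at depth 24
  - 147.26.123.0/24 clear@24
  lookup 147.26.123.160: bits 1001001100011010011110111010 walk d0:-→d1:-→d2:-→d3:-→d4:-→d5:-→d6:-→d7:-→d8:-→d9:-→d10:-→d11:-→d12:-→d13:-→d14:-→d15:-→d16:-→d17:-→d18:-→d19:-→d20:-→d21:-→d22:-→d23:-→d24:-→d25:-→d26:-→d27:-→d28:H2 -> H2
  - 147.26.123.160/28 clear@28
  lookup 113.208.0.26: bits 011100011101 walk d0:-→d1:-→d2:-→d3:-→d4:-→d5:-→d6:-→d7:-→d8:-→d9:-→d10:-→d11:-→d12:H7 -> H7
  lookup 113.208.0.0: bits 011100011101 walk d0:-→d1:-→d2:-→d3:-→d4:-→d5:-→d6:-→d7:-→d8:-→d9:-→d10:-→d11:-→d12:H7 -> H7
  add 0.0.0.0/0 -> H5 at depth 0
  lookup 113.208.1.156: bits 011100011101 walk d0:H5→d1:-→d2:-→d3:-→d4:-→d5:-→d6:-→d7:-→d8:-→d9:-→d10:-→d11:-→d12:H7 -> H7
  lookup 113.208.0.0: bits 011100011101 walk d0:H5→d1:-→d2:-→d3:-→d4:-→d5:-→d6:-→d7:-→d8:-→d9:-→d10:-→d11:-→d12:H7 -> H7
  add 147.26.123.172/30 -> H7 at depth 30
  lookup 113.208.26.126: bits 011100011101 walk d0:H5→d1:-→d2:-→d3:-→d4:-→d5:-→d6:-→d7:-→d8:-→d9:-→d10:-→d11:-→d12:H7 -> H7
  add 113.32.0.0/11 -> H3 at depth 11
  add 113.40.0.0/15 -> H0 at depth 15
  add 147.26.123.172/32 -> H5 at depth 32
  lookup 113.40.0.0: bits 011100010010100 walk d0:H5→d1:-→d2:-→d3:-→d4:-→d5:-→d6:-→d7:-→d8:-→d9:-→d10:-→d11:H3→d12:-→d13:-→d14:-→d15:H0 -> H0
  add 147.26.123.172/31 -> H6 at depth 31
  add 147.16.0.0/12 -> H3 at depth 12
  lookup 147.26.123.172: bits 10010011000110100111101110101100 walk d0:H5→d1:-→d2:-→d3:-→d4:-→d5:-→d6:-→d7:-→d8:-→d9:-→d10:-→d11:-→d12:H3→d13:-→d14:-→d15:-→d16:-→d17:-→d18:-→d19:-→d20:-→d21:-→d22:-→d23:-→d24:-→d25:-→d26:-→d27:-→d28:-→d29:-→d30:H7→d31:H6→d32:H5 -> H5
  add 0.0.0.0/0 -> H7 at depth 0
  add 113.219.128.0/19 -> H5 at depth 19
  add 113.219.147.10/32 -> H0 at depth 32
  add 113.219.146.0/23 -> H1 at depth 23

== LOOKUPS ==
["H2","H2","H7","H7","H7","H7","H7","H0","H5"]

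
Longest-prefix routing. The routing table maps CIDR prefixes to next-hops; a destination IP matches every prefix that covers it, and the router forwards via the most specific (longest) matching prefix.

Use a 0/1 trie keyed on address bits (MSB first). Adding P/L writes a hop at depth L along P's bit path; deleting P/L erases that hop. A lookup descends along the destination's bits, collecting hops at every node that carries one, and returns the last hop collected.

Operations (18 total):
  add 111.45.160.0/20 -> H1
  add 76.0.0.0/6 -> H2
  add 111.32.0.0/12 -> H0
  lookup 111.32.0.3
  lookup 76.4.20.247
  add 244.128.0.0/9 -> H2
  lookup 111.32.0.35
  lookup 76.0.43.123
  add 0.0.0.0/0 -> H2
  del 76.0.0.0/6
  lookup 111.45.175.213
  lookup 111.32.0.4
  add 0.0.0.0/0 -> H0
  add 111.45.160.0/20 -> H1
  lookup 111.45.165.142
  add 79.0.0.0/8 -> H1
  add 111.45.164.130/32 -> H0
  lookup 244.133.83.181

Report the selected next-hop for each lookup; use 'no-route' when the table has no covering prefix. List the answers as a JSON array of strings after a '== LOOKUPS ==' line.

Process each operation:
  + 111.45.160.0/20 (H1) depth=20
  + 76.0.0.0/6 (H2) depth=6
  + 111.32.0.0/12 (H0) depth=12
  lookup 111.32.0.3: bits 011011110010 walk d0:-→d1:-→d2:-→d3:-→d4:-→d5:-→d6:-→d7:-→d8:-→d9:-→d10:-→d11:-→d12:H0 -> H0
  lookup 76.4.20.247: bits 010011 walk d0:-→d1:-→d2:-→d3:-→d4:-→d5:-→d6:H2 -> H2
  + 244.128.0.0/9 (H2) depth=9
  lookup 111.32.0.35: bits 011011110010 walk d0:-→d1:-→d2:-→d3:-→d4:-→d5:-→d6:-→d7:-→d8:-→d9:-→d10:-→d11:-→d12:H0 -> H0
  lookup 76.0.43.123: bits 010011 walk d0:-→d1:-→d2:-→d3:-→d4:-→d5:-→d6:H2 -> H2
  + 0.0.0.0/0 (H2) depth=0
  - 76.0.0.0/6 clear@6
  lookup 111.45.175.213: bits 01101111001011011010 walk d0:H2→d1:-→d2:-→d3:-→d4:-→d5:-→d6:-→d7:-→d8:-→d9:-→d10:-→d11:-→d12:H0→d13:-→d14:-→d15:-→d16:-→d17:-→d18:-→d19:-→d20:H1 -> H1
  lookup 111.32.0.4: bits 011011110010 walk d0:H2→d1:-→d2:-→d3:-→d4:-→d5:-→d6:-→d7:-→d8:-→d9:-→d10:-→d11:-→d12:H0 -> H0
  + 0.0.0.0/0 (H0) depth=0
  + 111.45.160.0/20 (H1) depth=20
  lookup 111.45.165.142: bits 01101111001011011010 walk d0:H0→d1:-→d2:-→d3:-→d4:-→d5:-→d6:-→d7:-→d8:-→d9:-→d10:-→d11:-→d12:H0→d13:-→d14:-→d15:-→d16:-→d17:-→d18:-→d19:-→d20:H1 -> H1
  + 79.0.0.0/8 (H1) depth=8
  + 111.45.164.130/32 (H0) depth=32
  lookup 244.133.83.181: bits 111101001 walk d0:H0→d1:-→d2:-→d3:-→d4:-→d5:-→d6:-→d7:-→d8:-→d9:H2 -> H2

== LOOKUPS ==
["H0","H2","H0","H2","H1","H0","H1","H2"]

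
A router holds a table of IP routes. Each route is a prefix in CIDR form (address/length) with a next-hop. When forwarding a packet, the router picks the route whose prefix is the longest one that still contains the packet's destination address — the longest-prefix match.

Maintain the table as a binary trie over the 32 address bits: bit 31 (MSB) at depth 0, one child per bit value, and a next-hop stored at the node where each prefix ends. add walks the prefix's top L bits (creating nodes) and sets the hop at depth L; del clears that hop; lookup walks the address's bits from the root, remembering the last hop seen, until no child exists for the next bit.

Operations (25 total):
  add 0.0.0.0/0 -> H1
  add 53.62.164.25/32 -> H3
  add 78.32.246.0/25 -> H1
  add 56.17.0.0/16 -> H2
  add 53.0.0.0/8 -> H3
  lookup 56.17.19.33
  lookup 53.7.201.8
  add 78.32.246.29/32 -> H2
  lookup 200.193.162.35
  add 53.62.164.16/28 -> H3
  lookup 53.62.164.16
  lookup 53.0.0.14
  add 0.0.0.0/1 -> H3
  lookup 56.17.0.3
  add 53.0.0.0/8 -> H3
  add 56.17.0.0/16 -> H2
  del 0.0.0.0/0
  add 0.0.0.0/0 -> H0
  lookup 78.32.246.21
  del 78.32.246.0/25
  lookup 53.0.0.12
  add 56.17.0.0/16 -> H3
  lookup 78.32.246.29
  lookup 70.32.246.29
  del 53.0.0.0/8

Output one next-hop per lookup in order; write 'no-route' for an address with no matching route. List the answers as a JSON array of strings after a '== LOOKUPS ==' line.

Apply in order:
  + 0.0.0.0/0 (H1) depth=0
  + 53.62.164.25/32 (H3) depth=32
  + 78.32.246.0/25 (H1) depth=25
  + 56.17.0.0/16 (H2) depth=16
  + 53.0.0.0/8 (H3) depth=8
  Q 56.17.19.33: descend 0011100000010001 ; hops seen [H1,H2] ; pick H2
  Q 53.7.201.8: descend 0011010100 ; hops seen [H1,H3] ; pick H3
  + 78.32.246.29/32 (H2) depth=32
  Q 200.193.162.35: descend ε ; hops seen [H1] ; pick H1
  + 53.62.164.16/28 (H3) depth=28
  Q 53.62.164.16: descend 0011010100111110101001000001 ; hops seen [H1,H3,H3] ; pick H3
  Q 53.0.0.14: descend 0011010100 ; hops seen [H1,H3] ; pick H3
  + 0.0.0.0/1 (H3) depth=1
  Q 56.17.0.3: descend 0011100000010001 ; hops seen [H1,H3,H2] ; pick H2
  + 53.0.0.0/8 (H3) depth=8
  + 56.17.0.0/16 (H2) depth=16
  - 0.0.0.0/0 clear@0
  + 0.0.0.0/0 (H0) depth=0
  Q 78.32.246.21: descend 0100111000100000111101100001 ; hops seen [H0,H3,H1] ; pick H1
  - 78.32.246.0/25 clear@25
  Q 53.0.0.12: descend 0011010100 ; hops seen [H0,H3,H3] ; pick H3
  + 56.17.0.0/16 (H3) depth=16
  Q 78.32.246.29: descend 01001110001000001111011000011101 ; hops seen [H0,H3,H2] ; pick H2
  Q 70.32.246.29: descend 0100 ; hops seen [H0,H3] ; pick H3
  - 53.0.0.0/8 clear@8

== LOOKUPS ==
["H2","H3","H1","H3","H3","H2","H1","H3","H2","H3"]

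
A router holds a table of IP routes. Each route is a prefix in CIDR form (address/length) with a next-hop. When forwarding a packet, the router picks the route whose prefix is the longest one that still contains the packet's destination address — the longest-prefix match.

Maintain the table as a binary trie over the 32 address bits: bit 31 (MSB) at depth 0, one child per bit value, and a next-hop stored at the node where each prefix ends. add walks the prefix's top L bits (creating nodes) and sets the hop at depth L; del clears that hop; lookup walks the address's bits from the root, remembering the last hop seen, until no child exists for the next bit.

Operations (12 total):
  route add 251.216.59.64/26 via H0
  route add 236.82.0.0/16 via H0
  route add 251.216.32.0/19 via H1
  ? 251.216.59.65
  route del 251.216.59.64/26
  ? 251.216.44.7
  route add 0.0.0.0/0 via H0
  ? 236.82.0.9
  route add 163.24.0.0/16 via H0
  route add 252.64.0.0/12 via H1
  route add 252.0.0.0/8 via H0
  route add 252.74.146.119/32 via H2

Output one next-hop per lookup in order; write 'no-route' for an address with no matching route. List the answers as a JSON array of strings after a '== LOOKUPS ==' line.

Apply in order:
  + 251.216.59.64/26 (H0) depth=26
  + 236.82.0.0/16 (H0) depth=16
  + 251.216.32.0/19 (H1) depth=19
  lookup 251.216.59.65: bits 11111011110110000011101101 walk d0:-→d1:-→d2:-→d3:-→d4:-→d5:-→d6:-→d7:-→d8:-→d9:-→d10:-→d11:-→d12:-→d13:-→d14:-→d15:-→d16:-→d17:-→d18:-→d19:H1→d20:-→d21:-→d22:-→d23:-→d24:-→d25:-→d26:H0 -> H0
  del 251.216.59.64/26 (clear depth 26)
  lookup 251.216.44.7: bits 1111101111011000001 walk d0:-→d1:-→d2:-→d3:-→d4:-→d5:-→d6:-→d7:-→d8:-→d9:-→d10:-→d11:-→d12:-→d13:-→d14:-→d15:-→d16:-→d17:-→d18:-→d19:H1 -> H1
  + 0.0.0.0/0 (H0) depth=0
  lookup 236.82.0.9: bits 1110110001010010 walk d0:H0→d1:-→d2:-→d3:-→d4:-→d5:-→d6:-→d7:-→d8:-→d9:-→d10:-→d11:-→d12:-→d13:-→d14:-→d15:-→d16:H0 -> H0
  + 163.24.0.0/16 (H0) depth=16
  + 252.64.0.0/12 (H1) depth=12
  + 252.0.0.0/8 (H0) depth=8
  + 252.74.146.119/32 (H2) depth=32

== LOOKUPS ==
["H0","H1","H0"]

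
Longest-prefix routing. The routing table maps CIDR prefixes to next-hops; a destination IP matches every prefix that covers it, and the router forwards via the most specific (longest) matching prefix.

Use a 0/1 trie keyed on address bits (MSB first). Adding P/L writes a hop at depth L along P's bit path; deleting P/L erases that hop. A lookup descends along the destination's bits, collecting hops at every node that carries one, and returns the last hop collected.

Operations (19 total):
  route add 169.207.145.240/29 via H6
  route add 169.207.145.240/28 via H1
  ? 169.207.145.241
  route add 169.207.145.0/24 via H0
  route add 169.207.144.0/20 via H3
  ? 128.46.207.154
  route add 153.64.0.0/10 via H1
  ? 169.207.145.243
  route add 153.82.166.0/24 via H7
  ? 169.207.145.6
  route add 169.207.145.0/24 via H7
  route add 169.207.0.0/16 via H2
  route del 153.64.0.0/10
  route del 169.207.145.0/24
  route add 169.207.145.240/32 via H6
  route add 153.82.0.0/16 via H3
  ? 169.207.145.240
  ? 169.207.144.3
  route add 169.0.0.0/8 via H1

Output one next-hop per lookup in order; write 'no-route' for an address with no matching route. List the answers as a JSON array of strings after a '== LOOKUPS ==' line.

Trace:
  add 169.207.145.240/29 -> H6 at depth 29
  add 169.207.145.240/28 -> H1 at depth 28
  ? 169.207.145.241  path d0:-→d1:-→d2:-→d3:-→d4:-→d5:-→d6:-→d7:-→d8:-→d9:-→d10:-→d11:-→d12:-→d13:-→d14:-→d15:-→d16:-→d17:-→d18:-→d19:-→d20:-→d21:-→d22:-→d23:-→d24:-→d25:-→d26:-→d27:-→d28:H1→d29:H6  best=H6
  add 169.207.145.0/24 -> H0 at depth 24
  add 169.207.144.0/20 -> H3 at depth 20
  ? 128.46.207.154  path d0:-→d1:-→d2:-  best=no-route
  add 153.64.0.0/10 -> H1 at depth 10
  ? 169.207.145.243  path d0:-→d1:-→d2:-→d3:-→d4:-→d5:-→d6:-→d7:-→d8:-→d9:-→d10:-→d11:-→d12:-→d13:-→d14:-→d15:-→d16:-→d17:-→d18:-→d19:-→d20:H3→d21:-→d22:-→d23:-→d24:H0→d25:-→d26:-→d27:-→d28:H1→d29:H6  best=H6
  add 153.82.166.0/24 -> H7 at depth 24
  ? 169.207.145.6  path d0:-→d1:-→d2:-→d3:-→d4:-→d5:-→d6:-→d7:-→d8:-→d9:-→d10:-→d11:-→d12:-→d13:-→d14:-→d15:-→d16:-→d17:-→d18:-→d19:-→d20:H3→d21:-→d22:-→d23:-→d24:H0  best=H0
  add 169.207.145.0/24 -> H7 at depth 24
  add 169.207.0.0/16 -> H2 at depth 16
  del 153.64.0.0/10 (clear depth 10)
  del 169.207.145.0/24 (clear depth 24)
  add 169.207.145.240/32 -> H6 at depth 32
  add 153.82.0.0/16 -> H3 at depth 16
  ? 169.207.145.240  path d0:-→d1:-→d2:-→d3:-→d4:-→d5:-→d6:-→d7:-→d8:-→d9:-→d10:-→d11:-→d12:-→d13:-→d14:-→d15:-→d16:H2→d17:-→d18:-→d19:-→d20:H3→d21:-→d22:-→d23:-→d24:-→d25:-→d26:-→d27:-→d28:H1→d29:H6→d30:-→d31:-→d32:H6  best=H6
  ? 169.207.144.3  path d0:-→d1:-→d2:-→d3:-→d4:-→d5:-→d6:-→d7:-→d8:-→d9:-→d10:-→d11:-→d12:-→d13:-→d14:-→d15:-→d16:H2→d17:-→d18:-→d19:-→d20:H3→d21:-→d22:-→d23:-  best=H3
  add 169.0.0.0/8 -> H1 at depth 8

== LOOKUPS ==
["H6","no-route","H6","H0","H6","H3"]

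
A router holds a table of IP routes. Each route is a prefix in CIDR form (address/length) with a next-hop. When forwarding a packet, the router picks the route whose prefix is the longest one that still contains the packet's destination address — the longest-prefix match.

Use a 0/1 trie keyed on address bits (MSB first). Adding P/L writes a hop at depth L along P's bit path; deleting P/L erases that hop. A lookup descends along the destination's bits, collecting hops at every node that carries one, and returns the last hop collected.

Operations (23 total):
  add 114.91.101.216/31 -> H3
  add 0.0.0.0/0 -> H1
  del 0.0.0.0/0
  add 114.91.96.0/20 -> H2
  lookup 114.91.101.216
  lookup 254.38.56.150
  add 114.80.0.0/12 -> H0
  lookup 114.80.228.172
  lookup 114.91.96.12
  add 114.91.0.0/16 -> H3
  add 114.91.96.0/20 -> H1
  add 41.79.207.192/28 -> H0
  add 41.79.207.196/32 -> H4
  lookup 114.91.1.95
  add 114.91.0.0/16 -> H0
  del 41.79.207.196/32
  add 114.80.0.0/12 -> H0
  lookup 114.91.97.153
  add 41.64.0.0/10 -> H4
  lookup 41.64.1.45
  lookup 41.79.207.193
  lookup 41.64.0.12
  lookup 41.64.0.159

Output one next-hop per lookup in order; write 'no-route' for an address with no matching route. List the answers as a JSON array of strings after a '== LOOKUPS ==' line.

Trace:
  add 114.91.101.216/31 -> H3 at depth 31
  add 0.0.0.0/0 -> H1 at depth 0
  - 0.0.0.0/0 clear@0
  add 114.91.96.0/20 -> H2 at depth 20
  lookup 114.91.101.216: bits 0111001001011011011001011101100 walk d0:-→d1:-→d2:-→d3:-→d4:-→d5:-→d6:-→d7:-→d8:-→d9:-→d10:-→d11:-→d12:-→d13:-→d14:-→d15:-→d16:-→d17:-→d18:-→d19:-→d20:H2→d21:-→d22:-→d23:-→d24:-→d25:-→d26:-→d27:-→d28:-→d29:-→d30:-→d31:H3 -> H3
  lookup 254.38.56.150: bits ε walk d0:- -> no-route
  add 114.80.0.0/12 -> H0 at depth 12
  lookup 114.80.228.172: bits 011100100101 walk d0:-→d1:-→d2:-→d3:-→d4:-→d5:-→d6:-→d7:-→d8:-→d9:-→d10:-→d11:-→d12:H0 -> H0
  lookup 114.91.96.12: bits 011100100101101101100 walk d0:-→d1:-→d2:-→d3:-→d4:-→d5:-→d6:-→d7:-→d8:-→d9:-→d10:-→d11:-→d12:H0→d13:-→d14:-→d15:-→d16:-→d17:-→d18:-→d19:-→d20:H2→d21:- -> H2
  add 114.91.0.0/16 -> H3 at depth 16
  add 114.91.96.0/20 -> H1 at depth 20
  add 41.79.207.192/28 -> H0 at depth 28
  add 41.79.207.196/32 -> H4 at depth 32
  lookup 114.91.1.95: bits 01110010010110110 walk d0:-→d1:-→d2:-→d3:-→d4:-→d5:-→d6:-→d7:-→d8:-→d9:-→d10:-→d11:-→d12:H0→d13:-→d14:-→d15:-→d16:H3→d17:- -> H3
  add 114.91.0.0/16 -> H0 at depth 16
  - 41.79.207.196/32 clear@32
  add 114.80.0.0/12 -> H0 at depth 12
  lookup 114.91.97.153: bits 011100100101101101100 walk d0:-→d1:-→d2:-→d3:-→d4:-→d5:-→d6:-→d7:-→d8:-→d9:-→d10:-→d11:-→d12:H0→d13:-→d14:-→d15:-→d16:H0→d17:-→d18:-→d19:-→d20:H1→d21:- -> H1
  add 41.64.0.0/10 -> H4 at depth 10
  lookup 41.64.1.45: bits 001010010100 walk d0:-→d1:-→d2:-→d3:-→d4:-→d5:-→d6:-→d7:-→d8:-→d9:-→d10:H4→d11:-→d12:- -> H4
  lookup 41.79.207.193: bits 00101001010011111100111111000 walk d0:-→d1:-→d2:-→d3:-→d4:-→d5:-→d6:-→d7:-→d8:-→d9:-→d10:H4→d11:-→d12:-→d13:-→d14:-→d15:-→d16:-→d17:-→d18:-→d19:-→d20:-→d21:-→d22:-→d23:-→d24:-→d25:-→d26:-→d27:-→d28:H0→d29:- -> H0
  lookup 41.64.0.12: bits 001010010100 walk d0:-→d1:-→d2:-→d3:-→d4:-→d5:-→d6:-→d7:-→d8:-→d9:-→d10:H4→d11:-→d12:- -> H4
  lookup 41.64.0.159: bits 001010010100 walk d0:-→d1:-→d2:-→d3:-→d4:-→d5:-→d6:-→d7:-→d8:-→d9:-→d10:H4→d11:-→d12:- -> H4

== LOOKUPS ==
["H3","no-route","H0","H2","H3","H1","H4","H0","H4","H4"]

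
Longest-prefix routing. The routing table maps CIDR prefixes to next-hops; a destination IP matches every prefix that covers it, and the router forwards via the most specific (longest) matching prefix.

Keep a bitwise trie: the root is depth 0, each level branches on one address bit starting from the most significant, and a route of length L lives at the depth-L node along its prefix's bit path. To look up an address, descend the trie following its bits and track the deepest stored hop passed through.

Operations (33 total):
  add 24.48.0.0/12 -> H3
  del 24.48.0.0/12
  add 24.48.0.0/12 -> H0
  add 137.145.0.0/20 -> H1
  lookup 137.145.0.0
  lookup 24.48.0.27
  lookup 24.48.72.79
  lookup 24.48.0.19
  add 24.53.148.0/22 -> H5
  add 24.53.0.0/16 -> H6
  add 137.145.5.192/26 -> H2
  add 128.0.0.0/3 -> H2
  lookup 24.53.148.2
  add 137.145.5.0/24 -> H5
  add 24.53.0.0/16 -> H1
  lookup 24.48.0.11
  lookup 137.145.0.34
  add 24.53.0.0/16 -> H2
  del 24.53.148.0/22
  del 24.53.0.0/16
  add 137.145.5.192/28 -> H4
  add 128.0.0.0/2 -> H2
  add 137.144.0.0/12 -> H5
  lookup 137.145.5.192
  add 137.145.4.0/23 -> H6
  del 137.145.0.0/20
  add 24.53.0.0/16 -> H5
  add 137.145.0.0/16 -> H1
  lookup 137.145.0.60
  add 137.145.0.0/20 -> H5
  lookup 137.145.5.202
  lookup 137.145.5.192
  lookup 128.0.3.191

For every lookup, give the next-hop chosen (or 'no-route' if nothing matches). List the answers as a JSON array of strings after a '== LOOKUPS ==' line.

Trace:
  + 24.48.0.0/12 (H3) depth=12
  - 24.48.0.0/12 clear@12
  + 24.48.0.0/12 (H0) depth=12
  + 137.145.0.0/20 (H1) depth=20
  ? 137.145.0.0  path d0:-→d1:-→d2:-→d3:-→d4:-→d5:-→d6:-→d7:-→d8:-→d9:-→d10:-→d11:-→d12:-→d13:-→d14:-→d15:-→d16:-→d17:-→d18:-→d19:-→d20:H1  best=H1
  ? 24.48.0.27  path d0:-→d1:-→d2:-→d3:-→d4:-→d5:-→d6:-→d7:-→d8:-→d9:-→d10:-→d11:-→d12:H0  best=H0
  ? 24.48.72.79  path d0:-→d1:-→d2:-→d3:-→d4:-→d5:-→d6:-→d7:-→d8:-→d9:-→d10:-→d11:-→d12:H0  best=H0
  ? 24.48.0.19  path d0:-→d1:-→d2:-→d3:-→d4:-→d5:-→d6:-→d7:-→d8:-→d9:-→d10:-→d11:-→d12:H0  best=H0
  + 24.53.148.0/22 (H5) depth=22
  + 24.53.0.0/16 (H6) depth=16
  + 137.145.5.192/26 (H2) depth=26
  + 128.0.0.0/3 (H2) depth=3
  ? 24.53.148.2  path d0:-→d1:-→d2:-→d3:-→d4:-→d5:-→d6:-→d7:-→d8:-→d9:-→d10:-→d11:-→d12:H0→d13:-→d14:-→d15:-→d16:H6→d17:-→d18:-→d19:-→d20:-→d21:-→d22:H5  best=H5
  + 137.145.5.0/24 (H5) depth=24
  + 24.53.0.0/16 (H1) depth=16
  ? 24.48.0.11  path d0:-→d1:-→d2:-→d3:-→d4:-→d5:-→d6:-→d7:-→d8:-→d9:-→d10:-→d11:-→d12:H0→d13:-  best=H0
  ? 137.145.0.34  path d0:-→d1:-→d2:-→d3:H2→d4:-→d5:-→d6:-→d7:-→d8:-→d9:-→d10:-→d11:-→d12:-→d13:-→d14:-→d15:-→d16:-→d17:-→d18:-→d19:-→d20:H1→d21:-  best=H1
  + 24.53.0.0/16 (H2) depth=16
  - 24.53.148.0/22 clear@22
  - 24.53.0.0/16 clear@16
  + 137.145.5.192/28 (H4) depth=28
  + 128.0.0.0/2 (H2) depth=2
  + 137.144.0.0/12 (H5) depth=12
  ? 137.145.5.192  path d0:-→d1:-→d2:H2→d3:H2→d4:-→d5:-→d6:-→d7:-→d8:-→d9:-→d10:-→d11:-→d12:H5→d13:-→d14:-→d15:-→d16:-→d17:-→d18:-→d19:-→d20:H1→d21:-→d22:-→d23:-→d24:H5→d25:-→d26:H2→d27:-→d28:H4  best=H4
  + 137.145.4.0/23 (H6) depth=23
  - 137.145.0.0/20 clear@20
  + 24.53.0.0/16 (H5) depth=16
  + 137.145.0.0/16 (H1) depth=16
  ? 137.145.0.60  path d0:-→d1:-→d2:H2→d3:H2→d4:-→d5:-→d6:-→d7:-→d8:-→d9:-→d10:-→d11:-→d12:H5→d13:-→d14:-→d15:-→d16:H1→d17:-→d18:-→d19:-→d20:-→d21:-  best=H1
  + 137.145.0.0/20 (H5) depth=20
  ? 137.145.5.202  path d0:-→d1:-→d2:H2→d3:H2→d4:-→d5:-→d6:-→d7:-→d8:-→d9:-→d10:-→d11:-→d12:H5→d13:-→d14:-→d15:-→d16:H1→d17:-→d18:-→d19:-→d20:H5→d21:-→d22:-→d23:H6→d24:H5→d25:-→d26:H2→d27:-→d28:H4  best=H4
  ? 137.145.5.192  path d0:-→d1:-→d2:H2→d3:H2→d4:-→d5:-→d6:-→d7:-→d8:-→d9:-→d10:-→d11:-→d12:H5→d13:-→d14:-→d15:-→d16:H1→d17:-→d18:-→d19:-→d20:H5→d21:-→d22:-→d23:H6→d24:H5→d25:-→d26:H2→d27:-→d28:H4  best=H4
  ? 128.0.3.191  path d0:-→d1:-→d2:H2→d3:H2→d4:-  best=H2

== LOOKUPS ==
["H1","H0","H0","H0","H5","H0","H1","H4","H1","H4","H4","H2"]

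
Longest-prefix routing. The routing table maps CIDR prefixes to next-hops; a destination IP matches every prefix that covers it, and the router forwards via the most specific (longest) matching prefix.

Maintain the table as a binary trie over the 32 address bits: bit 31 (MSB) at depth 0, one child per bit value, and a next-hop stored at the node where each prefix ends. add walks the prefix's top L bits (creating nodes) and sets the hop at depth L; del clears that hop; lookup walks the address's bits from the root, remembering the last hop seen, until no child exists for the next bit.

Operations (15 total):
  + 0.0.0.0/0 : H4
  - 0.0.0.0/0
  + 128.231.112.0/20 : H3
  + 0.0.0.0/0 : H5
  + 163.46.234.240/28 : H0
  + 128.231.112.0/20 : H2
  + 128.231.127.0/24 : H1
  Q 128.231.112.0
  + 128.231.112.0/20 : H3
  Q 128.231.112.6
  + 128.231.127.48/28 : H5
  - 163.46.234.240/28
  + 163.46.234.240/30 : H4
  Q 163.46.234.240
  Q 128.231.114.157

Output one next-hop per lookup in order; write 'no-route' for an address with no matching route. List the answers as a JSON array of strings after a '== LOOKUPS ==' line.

Apply in order:
  add 0.0.0.0/0 -> H4 at depth 0
  del 0.0.0.0/0 (clear depth 0)
  add 128.231.112.0/20 -> H3 at depth 20
  add 0.0.0.0/0 -> H5 at depth 0
  add 163.46.234.240/28 -> H0 at depth 28
  add 128.231.112.0/20 -> H2 at depth 20
  add 128.231.127.0/24 -> H1 at depth 24
  lookup 128.231.112.0: bits 10000000111001110111 walk d0:H5→d1:-→d2:-→d3:-→d4:-→d5:-→d6:-→d7:-→d8:-→d9:-→d10:-→d11:-→d12:-→d13:-→d14:-→d15:-→d16:-→d17:-→d18:-→d19:-→d20:H2 -> H2
  add 128.231.112.0/20 -> H3 at depth 20
  lookup 128.231.112.6: bits 10000000111001110111 walk d0:H5→d1:-→d2:-→d3:-→d4:-→d5:-→d6:-→d7:-→d8:-→d9:-→d10:-→d11:-→d12:-→d13:-→d14:-→d15:-→d16:-→d17:-→d18:-→d19:-→d20:H3 -> H3
  add 128.231.127.48/28 -> H5 at depth 28
  del 163.46.234.240/28 (clear depth 28)
  add 163.46.234.240/30 -> H4 at depth 30
  lookup 163.46.234.240: bits 101000110010111011101010111100 walk d0:H5→d1:-→d2:-→d3:-→d4:-→d5:-→d6:-→d7:-→d8:-→d9:-→d10:-→d11:-→d12:-→d13:-→d14:-→d15:-→d16:-→d17:-→d18:-→d19:-→d20:-→d21:-→d22:-→d23:-→d24:-→d25:-→d26:-→d27:-→d28:-→d29:-→d30:H4 -> H4
  lookup 128.231.114.157: bits 10000000111001110111 walk d0:H5→d1:-→d2:-→d3:-→d4:-→d5:-→d6:-→d7:-→d8:-→d9:-→d10:-→d11:-→d12:-→d13:-→d14:-→d15:-→d16:-→d17:-→d18:-→d19:-→d20:H3 -> H3

== LOOKUPS ==
["H2","H3","H4","H3"]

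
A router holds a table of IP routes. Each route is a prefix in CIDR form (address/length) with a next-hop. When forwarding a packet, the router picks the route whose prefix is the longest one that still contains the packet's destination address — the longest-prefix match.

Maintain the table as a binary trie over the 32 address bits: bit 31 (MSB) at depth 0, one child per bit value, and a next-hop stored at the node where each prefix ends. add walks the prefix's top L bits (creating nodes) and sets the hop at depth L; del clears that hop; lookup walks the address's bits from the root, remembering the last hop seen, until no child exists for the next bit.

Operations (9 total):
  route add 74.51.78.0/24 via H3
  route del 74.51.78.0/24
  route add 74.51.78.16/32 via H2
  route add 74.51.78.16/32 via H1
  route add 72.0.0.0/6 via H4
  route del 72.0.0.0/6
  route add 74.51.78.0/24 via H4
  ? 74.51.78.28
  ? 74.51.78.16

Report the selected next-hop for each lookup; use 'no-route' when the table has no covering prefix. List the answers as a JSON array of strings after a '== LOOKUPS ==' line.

Trace:
  add 74.51.78.0/24 -> H3 at depth 24
  - 74.51.78.0/24 clear@24
  add 74.51.78.16/32 -> H2 at depth 32
  add 74.51.78.16/32 -> H1 at depth 32
  add 72.0.0.0/6 -> H4 at depth 6
  - 72.0.0.0/6 clear@6
  add 74.51.78.0/24 -> H4 at depth 24
  lookup 74.51.78.28: bits 0100101000110011010011100001 walk d0:-→d1:-→d2:-→d3:-→d4:-→d5:-→d6:-→d7:-→d8:-→d9:-→d10:-→d11:-→d12:-→d13:-→d14:-→d15:-→d16:-→d17:-→d18:-→d19:-→d20:-→d21:-→d22:-→d23:-→d24:H4→d25:-→d26:-→d27:-→d28:- -> H4
  lookup 74.51.78.16: bits 01001010001100110100111000010000 walk d0:-→d1:-→d2:-→d3:-→d4:-→d5:-→d6:-→d7:-→d8:-→d9:-→d10:-→d11:-→d12:-→d13:-→d14:-→d15:-→d16:-→d17:-→d18:-→d19:-→d20:-→d21:-→d22:-→d23:-→d24:H4→d25:-→d26:-→d27:-→d28:-→d29:-→d30:-→d31:-→d32:H1 -> H1

== LOOKUPS ==
["H4","H1"]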